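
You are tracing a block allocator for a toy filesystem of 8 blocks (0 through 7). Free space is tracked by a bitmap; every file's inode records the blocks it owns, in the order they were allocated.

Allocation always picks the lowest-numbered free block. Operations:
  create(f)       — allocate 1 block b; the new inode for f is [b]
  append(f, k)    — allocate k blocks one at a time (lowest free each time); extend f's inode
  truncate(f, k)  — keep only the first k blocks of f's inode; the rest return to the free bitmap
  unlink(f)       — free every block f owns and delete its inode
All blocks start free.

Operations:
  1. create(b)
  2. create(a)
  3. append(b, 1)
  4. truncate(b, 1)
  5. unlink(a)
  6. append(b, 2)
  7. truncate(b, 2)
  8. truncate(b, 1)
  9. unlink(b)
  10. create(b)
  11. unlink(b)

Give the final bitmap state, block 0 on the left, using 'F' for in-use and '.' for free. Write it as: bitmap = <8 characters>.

bitmap = ........

[1] create(b) — b=0 (map F.......)
[2] create(a) — a=1 b=0 (map FF......)
[3] append(b, 1) — a=1 b=0,2 (map FFF.....)
[4] truncate(b, 1) — a=1 b=0 (map FF......)
[5] unlink(a) — b=0 (map F.......)
[6] append(b, 2) — b=0,1,2 (map FFF.....)
[7] truncate(b, 2) — b=0,1 (map FF......)
[8] truncate(b, 1) — b=0 (map F.......)
[9] unlink(b) —  (map ........)
[10] create(b) — b=0 (map F.......)
[11] unlink(b) —  (map ........)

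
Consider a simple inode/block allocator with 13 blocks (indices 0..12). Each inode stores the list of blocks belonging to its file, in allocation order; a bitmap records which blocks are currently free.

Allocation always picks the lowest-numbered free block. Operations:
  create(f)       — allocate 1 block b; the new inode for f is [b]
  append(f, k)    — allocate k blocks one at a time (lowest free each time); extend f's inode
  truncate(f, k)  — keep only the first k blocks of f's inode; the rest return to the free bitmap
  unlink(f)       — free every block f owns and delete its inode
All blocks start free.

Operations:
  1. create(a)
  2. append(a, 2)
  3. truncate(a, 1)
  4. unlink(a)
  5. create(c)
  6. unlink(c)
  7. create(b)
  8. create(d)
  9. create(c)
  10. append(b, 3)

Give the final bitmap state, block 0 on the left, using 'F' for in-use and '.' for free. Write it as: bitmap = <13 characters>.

after create(a) → a:[0]  free=[F............]
after append(a, 2) → a:[0, 1, 2]  free=[FFF..........]
after truncate(a, 1) → a:[0]  free=[F............]
after unlink(a) →   free=[.............]
after create(c) → c:[0]  free=[F............]
after unlink(c) →   free=[.............]
after create(b) → b:[0]  free=[F............]
after create(d) → b:[0], d:[1]  free=[FF...........]
after create(c) → b:[0], c:[2], d:[1]  free=[FFF..........]
after append(b, 3) → b:[0, 3, 4, 5], c:[2], d:[1]  free=[FFFFFF.......]

bitmap = FFFFFF.......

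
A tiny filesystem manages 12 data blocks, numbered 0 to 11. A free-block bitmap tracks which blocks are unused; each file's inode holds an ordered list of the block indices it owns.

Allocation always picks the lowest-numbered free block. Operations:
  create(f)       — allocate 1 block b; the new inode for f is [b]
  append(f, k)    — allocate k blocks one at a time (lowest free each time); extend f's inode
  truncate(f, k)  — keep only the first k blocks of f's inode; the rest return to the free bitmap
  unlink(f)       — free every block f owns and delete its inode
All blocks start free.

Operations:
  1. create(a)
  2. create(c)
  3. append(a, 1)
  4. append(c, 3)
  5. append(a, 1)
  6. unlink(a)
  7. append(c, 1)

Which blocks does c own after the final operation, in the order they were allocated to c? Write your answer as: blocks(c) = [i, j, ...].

after create(a) → a:[0]  free=[F...........]
after create(c) → a:[0], c:[1]  free=[FF..........]
after append(a, 1) → a:[0, 2], c:[1]  free=[FFF.........]
after append(c, 3) → a:[0, 2], c:[1, 3, 4, 5]  free=[FFFFFF......]
after append(a, 1) → a:[0, 2, 6], c:[1, 3, 4, 5]  free=[FFFFFFF.....]
after unlink(a) → c:[1, 3, 4, 5]  free=[.F.FFF......]
after append(c, 1) → c:[1, 3, 4, 5, 0]  free=[FF.FFF......]

blocks(c) = [1, 3, 4, 5, 0]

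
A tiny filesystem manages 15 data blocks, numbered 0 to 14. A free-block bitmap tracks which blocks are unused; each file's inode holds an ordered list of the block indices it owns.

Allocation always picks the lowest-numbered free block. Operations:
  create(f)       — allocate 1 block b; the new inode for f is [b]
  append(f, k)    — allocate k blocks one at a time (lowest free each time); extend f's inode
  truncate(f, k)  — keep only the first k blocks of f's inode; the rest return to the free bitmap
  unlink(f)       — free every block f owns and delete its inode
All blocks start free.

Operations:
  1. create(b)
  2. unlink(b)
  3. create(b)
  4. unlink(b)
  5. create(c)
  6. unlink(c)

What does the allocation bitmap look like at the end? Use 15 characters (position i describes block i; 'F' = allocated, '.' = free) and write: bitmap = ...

create(b): bitmap=F.............. | b=[0]
unlink(b): bitmap=............... | 
create(b): bitmap=F.............. | b=[0]
unlink(b): bitmap=............... | 
create(c): bitmap=F.............. | c=[0]
unlink(c): bitmap=............... | 

bitmap = ...............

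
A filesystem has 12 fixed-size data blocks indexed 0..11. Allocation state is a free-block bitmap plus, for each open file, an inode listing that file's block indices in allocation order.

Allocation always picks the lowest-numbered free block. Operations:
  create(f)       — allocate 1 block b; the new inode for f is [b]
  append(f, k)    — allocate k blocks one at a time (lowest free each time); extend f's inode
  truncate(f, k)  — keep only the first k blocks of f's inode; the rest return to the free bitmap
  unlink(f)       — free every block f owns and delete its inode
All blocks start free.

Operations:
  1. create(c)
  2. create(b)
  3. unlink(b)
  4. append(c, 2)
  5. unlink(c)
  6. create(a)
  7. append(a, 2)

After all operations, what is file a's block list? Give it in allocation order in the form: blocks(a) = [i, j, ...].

blocks(a) = [0, 1, 2]

create(c): bitmap=F........... | c=[0]
create(b): bitmap=FF.......... | b=[1] c=[0]
unlink(b): bitmap=F........... | c=[0]
append(c, 2): bitmap=FFF......... | c=[0, 1, 2]
unlink(c): bitmap=............ | 
create(a): bitmap=F........... | a=[0]
append(a, 2): bitmap=FFF......... | a=[0, 1, 2]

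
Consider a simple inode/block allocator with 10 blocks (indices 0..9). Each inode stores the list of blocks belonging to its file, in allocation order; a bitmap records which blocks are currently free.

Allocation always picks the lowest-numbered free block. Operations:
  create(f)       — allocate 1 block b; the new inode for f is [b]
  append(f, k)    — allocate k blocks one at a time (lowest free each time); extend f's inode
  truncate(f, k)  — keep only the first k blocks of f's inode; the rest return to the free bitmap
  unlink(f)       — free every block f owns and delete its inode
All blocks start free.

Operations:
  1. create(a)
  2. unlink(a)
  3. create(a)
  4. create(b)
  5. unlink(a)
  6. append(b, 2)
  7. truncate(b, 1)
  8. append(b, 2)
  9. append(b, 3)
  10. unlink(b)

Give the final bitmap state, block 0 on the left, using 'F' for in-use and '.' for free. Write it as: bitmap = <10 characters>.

after create(a) → a:[0]  free=[F.........]
after unlink(a) →   free=[..........]
after create(a) → a:[0]  free=[F.........]
after create(b) → a:[0], b:[1]  free=[FF........]
after unlink(a) → b:[1]  free=[.F........]
after append(b, 2) → b:[1, 0, 2]  free=[FFF.......]
after truncate(b, 1) → b:[1]  free=[.F........]
after append(b, 2) → b:[1, 0, 2]  free=[FFF.......]
after append(b, 3) → b:[1, 0, 2, 3, 4, 5]  free=[FFFFFF....]
after unlink(b) →   free=[..........]

bitmap = ..........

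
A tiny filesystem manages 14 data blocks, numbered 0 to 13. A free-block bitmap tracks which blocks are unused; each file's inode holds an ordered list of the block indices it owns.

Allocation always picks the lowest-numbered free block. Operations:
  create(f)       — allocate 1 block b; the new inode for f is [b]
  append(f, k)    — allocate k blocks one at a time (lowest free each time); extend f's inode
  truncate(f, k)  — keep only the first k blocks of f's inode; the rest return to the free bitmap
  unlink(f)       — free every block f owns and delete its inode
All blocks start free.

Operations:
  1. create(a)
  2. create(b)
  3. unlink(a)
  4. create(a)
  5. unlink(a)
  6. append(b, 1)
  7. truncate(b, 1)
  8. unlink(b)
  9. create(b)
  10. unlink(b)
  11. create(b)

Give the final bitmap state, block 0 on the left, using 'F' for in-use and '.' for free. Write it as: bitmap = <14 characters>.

bitmap = F.............

create(a): bitmap=F............. | a=[0]
create(b): bitmap=FF............ | a=[0] b=[1]
unlink(a): bitmap=.F............ | b=[1]
create(a): bitmap=FF............ | a=[0] b=[1]
unlink(a): bitmap=.F............ | b=[1]
append(b, 1): bitmap=FF............ | b=[1, 0]
truncate(b, 1): bitmap=.F............ | b=[1]
unlink(b): bitmap=.............. | 
create(b): bitmap=F............. | b=[0]
unlink(b): bitmap=.............. | 
create(b): bitmap=F............. | b=[0]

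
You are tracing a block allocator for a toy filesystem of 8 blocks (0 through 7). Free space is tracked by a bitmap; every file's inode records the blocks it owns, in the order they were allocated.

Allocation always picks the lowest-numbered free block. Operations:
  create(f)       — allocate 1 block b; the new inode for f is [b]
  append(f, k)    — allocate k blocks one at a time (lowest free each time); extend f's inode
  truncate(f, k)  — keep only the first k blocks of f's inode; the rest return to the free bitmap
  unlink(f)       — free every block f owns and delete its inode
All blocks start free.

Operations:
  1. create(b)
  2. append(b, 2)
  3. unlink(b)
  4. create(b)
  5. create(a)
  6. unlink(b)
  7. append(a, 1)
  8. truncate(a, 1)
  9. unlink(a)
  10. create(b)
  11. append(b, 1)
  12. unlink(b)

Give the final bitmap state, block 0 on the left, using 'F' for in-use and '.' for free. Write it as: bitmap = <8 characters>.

bitmap = ........

[1] create(b) — b=0 (map F.......)
[2] append(b, 2) — b=0,1,2 (map FFF.....)
[3] unlink(b) —  (map ........)
[4] create(b) — b=0 (map F.......)
[5] create(a) — a=1 b=0 (map FF......)
[6] unlink(b) — a=1 (map .F......)
[7] append(a, 1) — a=1,0 (map FF......)
[8] truncate(a, 1) — a=1 (map .F......)
[9] unlink(a) —  (map ........)
[10] create(b) — b=0 (map F.......)
[11] append(b, 1) — b=0,1 (map FF......)
[12] unlink(b) —  (map ........)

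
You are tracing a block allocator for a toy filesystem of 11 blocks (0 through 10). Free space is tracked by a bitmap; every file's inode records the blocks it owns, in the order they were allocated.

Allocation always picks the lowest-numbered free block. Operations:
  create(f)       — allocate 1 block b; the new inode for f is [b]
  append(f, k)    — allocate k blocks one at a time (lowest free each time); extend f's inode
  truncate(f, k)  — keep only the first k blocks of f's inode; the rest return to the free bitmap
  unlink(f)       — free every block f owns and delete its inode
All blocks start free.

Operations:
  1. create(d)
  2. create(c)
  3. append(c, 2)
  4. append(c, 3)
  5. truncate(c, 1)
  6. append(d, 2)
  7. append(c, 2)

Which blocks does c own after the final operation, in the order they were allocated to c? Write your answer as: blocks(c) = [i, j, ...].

create(d): bitmap=F.......... | d=[0]
create(c): bitmap=FF......... | c=[1] d=[0]
append(c, 2): bitmap=FFFF....... | c=[1, 2, 3] d=[0]
append(c, 3): bitmap=FFFFFFF.... | c=[1, 2, 3, 4, 5, 6] d=[0]
truncate(c, 1): bitmap=FF......... | c=[1] d=[0]
append(d, 2): bitmap=FFFF....... | c=[1] d=[0, 2, 3]
append(c, 2): bitmap=FFFFFF..... | c=[1, 4, 5] d=[0, 2, 3]

blocks(c) = [1, 4, 5]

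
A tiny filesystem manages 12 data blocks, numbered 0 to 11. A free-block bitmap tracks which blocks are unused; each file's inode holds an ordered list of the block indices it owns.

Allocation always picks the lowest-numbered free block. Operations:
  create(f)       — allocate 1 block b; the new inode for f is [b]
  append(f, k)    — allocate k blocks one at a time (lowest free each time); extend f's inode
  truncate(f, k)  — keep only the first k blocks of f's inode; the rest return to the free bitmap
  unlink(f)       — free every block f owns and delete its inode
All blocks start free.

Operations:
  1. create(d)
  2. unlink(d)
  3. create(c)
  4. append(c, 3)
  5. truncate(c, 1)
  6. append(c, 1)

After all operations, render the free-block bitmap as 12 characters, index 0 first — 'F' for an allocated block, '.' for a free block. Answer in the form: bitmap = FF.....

bitmap = FF..........

create(d): bitmap=F........... | d=[0]
unlink(d): bitmap=............ | 
create(c): bitmap=F........... | c=[0]
append(c, 3): bitmap=FFFF........ | c=[0, 1, 2, 3]
truncate(c, 1): bitmap=F........... | c=[0]
append(c, 1): bitmap=FF.......... | c=[0, 1]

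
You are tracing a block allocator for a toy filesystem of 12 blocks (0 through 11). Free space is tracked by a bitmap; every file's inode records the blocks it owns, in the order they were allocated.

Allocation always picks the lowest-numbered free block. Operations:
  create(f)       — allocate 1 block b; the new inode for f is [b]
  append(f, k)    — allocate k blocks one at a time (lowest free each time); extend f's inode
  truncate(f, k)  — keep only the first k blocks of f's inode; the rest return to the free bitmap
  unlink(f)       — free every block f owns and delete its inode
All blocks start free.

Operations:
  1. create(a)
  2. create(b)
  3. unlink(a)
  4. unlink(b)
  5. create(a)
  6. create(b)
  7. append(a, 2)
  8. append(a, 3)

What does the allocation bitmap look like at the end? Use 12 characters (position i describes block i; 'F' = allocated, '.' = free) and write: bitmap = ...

after create(a) → a:[0]  free=[F...........]
after create(b) → a:[0], b:[1]  free=[FF..........]
after unlink(a) → b:[1]  free=[.F..........]
after unlink(b) →   free=[............]
after create(a) → a:[0]  free=[F...........]
after create(b) → a:[0], b:[1]  free=[FF..........]
after append(a, 2) → a:[0, 2, 3], b:[1]  free=[FFFF........]
after append(a, 3) → a:[0, 2, 3, 4, 5, 6], b:[1]  free=[FFFFFFF.....]

bitmap = FFFFFFF.....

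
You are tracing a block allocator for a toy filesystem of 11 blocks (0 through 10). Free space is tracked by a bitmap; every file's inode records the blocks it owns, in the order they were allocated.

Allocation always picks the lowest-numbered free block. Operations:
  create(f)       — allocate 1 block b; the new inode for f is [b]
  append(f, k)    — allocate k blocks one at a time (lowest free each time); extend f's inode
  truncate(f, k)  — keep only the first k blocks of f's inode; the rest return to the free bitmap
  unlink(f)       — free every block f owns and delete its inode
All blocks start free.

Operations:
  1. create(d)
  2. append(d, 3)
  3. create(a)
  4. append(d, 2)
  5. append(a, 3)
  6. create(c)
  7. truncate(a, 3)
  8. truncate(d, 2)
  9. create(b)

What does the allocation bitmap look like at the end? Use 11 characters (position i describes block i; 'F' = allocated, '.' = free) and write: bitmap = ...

bitmap = FFF.F..FF.F

create(d): bitmap=F.......... | d=[0]
append(d, 3): bitmap=FFFF....... | d=[0, 1, 2, 3]
create(a): bitmap=FFFFF...... | a=[4] d=[0, 1, 2, 3]
append(d, 2): bitmap=FFFFFFF.... | a=[4] d=[0, 1, 2, 3, 5, 6]
append(a, 3): bitmap=FFFFFFFFFF. | a=[4, 7, 8, 9] d=[0, 1, 2, 3, 5, 6]
create(c): bitmap=FFFFFFFFFFF | a=[4, 7, 8, 9] c=[10] d=[0, 1, 2, 3, 5, 6]
truncate(a, 3): bitmap=FFFFFFFFF.F | a=[4, 7, 8] c=[10] d=[0, 1, 2, 3, 5, 6]
truncate(d, 2): bitmap=FF..F..FF.F | a=[4, 7, 8] c=[10] d=[0, 1]
create(b): bitmap=FFF.F..FF.F | a=[4, 7, 8] b=[2] c=[10] d=[0, 1]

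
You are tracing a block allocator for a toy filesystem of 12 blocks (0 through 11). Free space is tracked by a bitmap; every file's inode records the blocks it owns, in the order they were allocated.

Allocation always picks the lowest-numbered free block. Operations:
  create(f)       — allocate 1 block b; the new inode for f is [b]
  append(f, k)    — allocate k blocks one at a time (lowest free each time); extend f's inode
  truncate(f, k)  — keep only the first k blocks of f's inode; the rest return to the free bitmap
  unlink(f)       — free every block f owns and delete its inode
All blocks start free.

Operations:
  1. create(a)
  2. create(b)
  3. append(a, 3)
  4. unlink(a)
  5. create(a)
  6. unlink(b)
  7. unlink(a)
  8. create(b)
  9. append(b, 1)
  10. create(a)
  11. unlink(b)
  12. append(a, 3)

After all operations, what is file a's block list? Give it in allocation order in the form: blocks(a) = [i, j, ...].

create(a): bitmap=F........... | a=[0]
create(b): bitmap=FF.......... | a=[0] b=[1]
append(a, 3): bitmap=FFFFF....... | a=[0, 2, 3, 4] b=[1]
unlink(a): bitmap=.F.......... | b=[1]
create(a): bitmap=FF.......... | a=[0] b=[1]
unlink(b): bitmap=F........... | a=[0]
unlink(a): bitmap=............ | 
create(b): bitmap=F........... | b=[0]
append(b, 1): bitmap=FF.......... | b=[0, 1]
create(a): bitmap=FFF......... | a=[2] b=[0, 1]
unlink(b): bitmap=..F......... | a=[2]
append(a, 3): bitmap=FFFF........ | a=[2, 0, 1, 3]

blocks(a) = [2, 0, 1, 3]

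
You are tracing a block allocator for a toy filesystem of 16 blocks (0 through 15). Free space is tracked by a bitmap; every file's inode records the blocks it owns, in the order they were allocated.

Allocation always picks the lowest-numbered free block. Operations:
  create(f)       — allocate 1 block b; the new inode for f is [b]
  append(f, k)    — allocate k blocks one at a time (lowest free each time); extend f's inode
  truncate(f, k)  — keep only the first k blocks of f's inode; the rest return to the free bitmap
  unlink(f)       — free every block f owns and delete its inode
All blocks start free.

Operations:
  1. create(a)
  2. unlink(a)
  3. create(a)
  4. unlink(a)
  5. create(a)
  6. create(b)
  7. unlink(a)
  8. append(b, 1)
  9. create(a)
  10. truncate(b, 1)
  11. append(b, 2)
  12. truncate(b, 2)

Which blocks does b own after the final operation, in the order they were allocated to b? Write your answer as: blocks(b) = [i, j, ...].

create(a): bitmap=F............... | a=[0]
unlink(a): bitmap=................ | 
create(a): bitmap=F............... | a=[0]
unlink(a): bitmap=................ | 
create(a): bitmap=F............... | a=[0]
create(b): bitmap=FF.............. | a=[0] b=[1]
unlink(a): bitmap=.F.............. | b=[1]
append(b, 1): bitmap=FF.............. | b=[1, 0]
create(a): bitmap=FFF............. | a=[2] b=[1, 0]
truncate(b, 1): bitmap=.FF............. | a=[2] b=[1]
append(b, 2): bitmap=FFFF............ | a=[2] b=[1, 0, 3]
truncate(b, 2): bitmap=FFF............. | a=[2] b=[1, 0]

blocks(b) = [1, 0]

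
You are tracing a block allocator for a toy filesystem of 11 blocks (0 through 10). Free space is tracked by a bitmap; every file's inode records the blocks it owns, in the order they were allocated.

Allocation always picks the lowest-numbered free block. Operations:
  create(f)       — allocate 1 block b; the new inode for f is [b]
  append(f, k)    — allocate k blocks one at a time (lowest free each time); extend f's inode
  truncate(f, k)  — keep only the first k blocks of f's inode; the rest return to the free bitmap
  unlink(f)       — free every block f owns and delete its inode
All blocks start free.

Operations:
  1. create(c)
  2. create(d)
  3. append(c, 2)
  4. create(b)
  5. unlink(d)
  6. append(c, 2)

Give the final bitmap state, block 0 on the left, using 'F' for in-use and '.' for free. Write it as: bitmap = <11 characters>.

create(c): bitmap=F.......... | c=[0]
create(d): bitmap=FF......... | c=[0] d=[1]
append(c, 2): bitmap=FFFF....... | c=[0, 2, 3] d=[1]
create(b): bitmap=FFFFF...... | b=[4] c=[0, 2, 3] d=[1]
unlink(d): bitmap=F.FFF...... | b=[4] c=[0, 2, 3]
append(c, 2): bitmap=FFFFFF..... | b=[4] c=[0, 2, 3, 1, 5]

bitmap = FFFFFF.....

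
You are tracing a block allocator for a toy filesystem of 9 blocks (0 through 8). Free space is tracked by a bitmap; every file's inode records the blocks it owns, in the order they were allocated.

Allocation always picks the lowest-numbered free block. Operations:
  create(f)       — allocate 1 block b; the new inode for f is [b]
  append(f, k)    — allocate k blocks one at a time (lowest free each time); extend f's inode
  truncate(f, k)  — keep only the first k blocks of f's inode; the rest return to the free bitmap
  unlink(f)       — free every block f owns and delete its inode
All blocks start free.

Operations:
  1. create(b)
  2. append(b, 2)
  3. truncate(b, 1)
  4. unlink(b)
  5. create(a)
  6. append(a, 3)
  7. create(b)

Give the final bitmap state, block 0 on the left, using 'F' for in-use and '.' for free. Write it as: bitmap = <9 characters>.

create(b): bitmap=F........ | b=[0]
append(b, 2): bitmap=FFF...... | b=[0, 1, 2]
truncate(b, 1): bitmap=F........ | b=[0]
unlink(b): bitmap=......... | 
create(a): bitmap=F........ | a=[0]
append(a, 3): bitmap=FFFF..... | a=[0, 1, 2, 3]
create(b): bitmap=FFFFF.... | a=[0, 1, 2, 3] b=[4]

bitmap = FFFFF....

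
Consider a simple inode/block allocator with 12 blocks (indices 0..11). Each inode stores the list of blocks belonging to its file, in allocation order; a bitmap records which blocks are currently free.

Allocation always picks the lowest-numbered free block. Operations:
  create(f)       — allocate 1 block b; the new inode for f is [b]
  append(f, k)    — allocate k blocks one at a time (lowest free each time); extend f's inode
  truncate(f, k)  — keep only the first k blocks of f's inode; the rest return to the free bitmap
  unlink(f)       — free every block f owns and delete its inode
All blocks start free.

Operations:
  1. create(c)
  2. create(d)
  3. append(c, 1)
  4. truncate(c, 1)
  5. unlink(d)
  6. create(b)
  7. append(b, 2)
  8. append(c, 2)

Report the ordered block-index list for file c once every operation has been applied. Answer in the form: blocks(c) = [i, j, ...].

create(c): bitmap=F........... | c=[0]
create(d): bitmap=FF.......... | c=[0] d=[1]
append(c, 1): bitmap=FFF......... | c=[0, 2] d=[1]
truncate(c, 1): bitmap=FF.......... | c=[0] d=[1]
unlink(d): bitmap=F........... | c=[0]
create(b): bitmap=FF.......... | b=[1] c=[0]
append(b, 2): bitmap=FFFF........ | b=[1, 2, 3] c=[0]
append(c, 2): bitmap=FFFFFF...... | b=[1, 2, 3] c=[0, 4, 5]

blocks(c) = [0, 4, 5]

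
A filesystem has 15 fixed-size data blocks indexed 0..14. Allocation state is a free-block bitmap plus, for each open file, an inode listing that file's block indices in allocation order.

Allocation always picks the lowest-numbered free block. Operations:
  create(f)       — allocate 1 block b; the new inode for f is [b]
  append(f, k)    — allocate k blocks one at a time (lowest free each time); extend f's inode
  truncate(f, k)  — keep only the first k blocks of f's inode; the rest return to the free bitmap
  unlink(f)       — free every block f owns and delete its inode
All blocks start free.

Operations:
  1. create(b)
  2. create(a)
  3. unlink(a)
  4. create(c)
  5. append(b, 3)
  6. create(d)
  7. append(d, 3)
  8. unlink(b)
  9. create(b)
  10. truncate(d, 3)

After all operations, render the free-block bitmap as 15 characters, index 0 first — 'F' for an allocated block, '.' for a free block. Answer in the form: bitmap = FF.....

bitmap = FF...FFF.......

after create(b) → b:[0]  free=[F..............]
after create(a) → a:[1], b:[0]  free=[FF.............]
after unlink(a) → b:[0]  free=[F..............]
after create(c) → b:[0], c:[1]  free=[FF.............]
after append(b, 3) → b:[0, 2, 3, 4], c:[1]  free=[FFFFF..........]
after create(d) → b:[0, 2, 3, 4], c:[1], d:[5]  free=[FFFFFF.........]
after append(d, 3) → b:[0, 2, 3, 4], c:[1], d:[5, 6, 7, 8]  free=[FFFFFFFFF......]
after unlink(b) → c:[1], d:[5, 6, 7, 8]  free=[.F...FFFF......]
after create(b) → b:[0], c:[1], d:[5, 6, 7, 8]  free=[FF...FFFF......]
after truncate(d, 3) → b:[0], c:[1], d:[5, 6, 7]  free=[FF...FFF.......]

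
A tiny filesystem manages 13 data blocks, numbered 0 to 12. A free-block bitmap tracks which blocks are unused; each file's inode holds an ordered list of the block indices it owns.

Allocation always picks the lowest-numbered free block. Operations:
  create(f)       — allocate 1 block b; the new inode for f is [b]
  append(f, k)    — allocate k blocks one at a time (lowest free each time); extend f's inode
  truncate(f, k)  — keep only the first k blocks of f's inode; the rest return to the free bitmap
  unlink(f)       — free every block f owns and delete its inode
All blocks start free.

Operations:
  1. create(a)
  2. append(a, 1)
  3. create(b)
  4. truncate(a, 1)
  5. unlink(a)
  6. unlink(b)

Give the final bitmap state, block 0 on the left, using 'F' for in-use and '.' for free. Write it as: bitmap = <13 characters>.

bitmap = .............

after create(a) → a:[0]  free=[F............]
after append(a, 1) → a:[0, 1]  free=[FF...........]
after create(b) → a:[0, 1], b:[2]  free=[FFF..........]
after truncate(a, 1) → a:[0], b:[2]  free=[F.F..........]
after unlink(a) → b:[2]  free=[..F..........]
after unlink(b) →   free=[.............]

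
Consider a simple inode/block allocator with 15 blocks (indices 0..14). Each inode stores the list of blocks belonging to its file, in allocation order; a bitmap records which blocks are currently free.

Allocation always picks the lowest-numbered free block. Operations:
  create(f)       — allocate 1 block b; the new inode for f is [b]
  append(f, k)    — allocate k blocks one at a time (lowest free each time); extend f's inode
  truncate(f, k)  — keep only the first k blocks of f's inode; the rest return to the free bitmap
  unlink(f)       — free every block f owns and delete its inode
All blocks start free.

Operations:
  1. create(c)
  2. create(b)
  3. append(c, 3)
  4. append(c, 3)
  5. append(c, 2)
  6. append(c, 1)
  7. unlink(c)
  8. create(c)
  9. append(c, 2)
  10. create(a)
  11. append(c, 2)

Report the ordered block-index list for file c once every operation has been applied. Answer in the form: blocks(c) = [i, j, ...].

blocks(c) = [0, 2, 3, 5, 6]

create(c): bitmap=F.............. | c=[0]
create(b): bitmap=FF............. | b=[1] c=[0]
append(c, 3): bitmap=FFFFF.......... | b=[1] c=[0, 2, 3, 4]
append(c, 3): bitmap=FFFFFFFF....... | b=[1] c=[0, 2, 3, 4, 5, 6, 7]
append(c, 2): bitmap=FFFFFFFFFF..... | b=[1] c=[0, 2, 3, 4, 5, 6, 7, 8, 9]
append(c, 1): bitmap=FFFFFFFFFFF.... | b=[1] c=[0, 2, 3, 4, 5, 6, 7, 8, 9, 10]
unlink(c): bitmap=.F............. | b=[1]
create(c): bitmap=FF............. | b=[1] c=[0]
append(c, 2): bitmap=FFFF........... | b=[1] c=[0, 2, 3]
create(a): bitmap=FFFFF.......... | a=[4] b=[1] c=[0, 2, 3]
append(c, 2): bitmap=FFFFFFF........ | a=[4] b=[1] c=[0, 2, 3, 5, 6]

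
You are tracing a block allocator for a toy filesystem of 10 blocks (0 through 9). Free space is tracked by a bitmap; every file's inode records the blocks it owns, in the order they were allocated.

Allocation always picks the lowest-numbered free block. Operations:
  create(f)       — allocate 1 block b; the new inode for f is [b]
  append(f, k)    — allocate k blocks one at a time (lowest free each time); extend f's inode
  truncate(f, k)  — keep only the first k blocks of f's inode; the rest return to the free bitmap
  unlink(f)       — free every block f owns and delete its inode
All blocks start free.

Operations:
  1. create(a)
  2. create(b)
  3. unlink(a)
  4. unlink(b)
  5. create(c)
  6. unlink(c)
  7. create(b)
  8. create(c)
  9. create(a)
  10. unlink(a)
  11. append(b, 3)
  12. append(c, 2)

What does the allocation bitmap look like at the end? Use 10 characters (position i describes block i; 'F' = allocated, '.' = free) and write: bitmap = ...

  1. create(a)  ⇒  F.........  {a→[0]}
  2. create(b)  ⇒  FF........  {a→[0]; b→[1]}
  3. unlink(a)  ⇒  .F........  {b→[1]}
  4. unlink(b)  ⇒  ..........  {}
  5. create(c)  ⇒  F.........  {c→[0]}
  6. unlink(c)  ⇒  ..........  {}
  7. create(b)  ⇒  F.........  {b→[0]}
  8. create(c)  ⇒  FF........  {b→[0]; c→[1]}
  9. create(a)  ⇒  FFF.......  {a→[2]; b→[0]; c→[1]}
  10. unlink(a)  ⇒  FF........  {b→[0]; c→[1]}
  11. append(b, 3)  ⇒  FFFFF.....  {b→[0, 2, 3, 4]; c→[1]}
  12. append(c, 2)  ⇒  FFFFFFF...  {b→[0, 2, 3, 4]; c→[1, 5, 6]}

bitmap = FFFFFFF...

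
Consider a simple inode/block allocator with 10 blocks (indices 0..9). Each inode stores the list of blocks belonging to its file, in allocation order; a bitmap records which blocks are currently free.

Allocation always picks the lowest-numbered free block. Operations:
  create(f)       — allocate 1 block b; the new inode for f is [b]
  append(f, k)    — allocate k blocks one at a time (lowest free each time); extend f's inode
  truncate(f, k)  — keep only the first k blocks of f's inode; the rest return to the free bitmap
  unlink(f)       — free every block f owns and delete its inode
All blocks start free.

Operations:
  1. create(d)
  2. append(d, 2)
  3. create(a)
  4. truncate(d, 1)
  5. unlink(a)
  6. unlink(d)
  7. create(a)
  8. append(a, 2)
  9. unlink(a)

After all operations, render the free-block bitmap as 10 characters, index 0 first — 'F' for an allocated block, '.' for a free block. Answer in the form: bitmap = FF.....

  1. create(d)  ⇒  F.........  {d→[0]}
  2. append(d, 2)  ⇒  FFF.......  {d→[0, 1, 2]}
  3. create(a)  ⇒  FFFF......  {a→[3]; d→[0, 1, 2]}
  4. truncate(d, 1)  ⇒  F..F......  {a→[3]; d→[0]}
  5. unlink(a)  ⇒  F.........  {d→[0]}
  6. unlink(d)  ⇒  ..........  {}
  7. create(a)  ⇒  F.........  {a→[0]}
  8. append(a, 2)  ⇒  FFF.......  {a→[0, 1, 2]}
  9. unlink(a)  ⇒  ..........  {}

bitmap = ..........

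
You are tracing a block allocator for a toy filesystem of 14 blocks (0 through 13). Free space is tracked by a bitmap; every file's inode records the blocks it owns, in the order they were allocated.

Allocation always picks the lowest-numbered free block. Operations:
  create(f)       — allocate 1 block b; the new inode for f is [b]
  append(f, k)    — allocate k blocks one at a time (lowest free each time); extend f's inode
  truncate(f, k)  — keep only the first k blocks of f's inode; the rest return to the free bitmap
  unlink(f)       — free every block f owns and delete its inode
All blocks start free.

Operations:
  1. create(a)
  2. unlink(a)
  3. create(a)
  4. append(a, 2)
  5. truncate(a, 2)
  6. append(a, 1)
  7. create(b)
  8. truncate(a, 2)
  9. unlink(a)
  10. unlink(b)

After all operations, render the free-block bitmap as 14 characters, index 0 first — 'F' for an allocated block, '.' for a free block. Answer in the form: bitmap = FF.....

bitmap = ..............

  1. create(a)  ⇒  F.............  {a→[0]}
  2. unlink(a)  ⇒  ..............  {}
  3. create(a)  ⇒  F.............  {a→[0]}
  4. append(a, 2)  ⇒  FFF...........  {a→[0, 1, 2]}
  5. truncate(a, 2)  ⇒  FF............  {a→[0, 1]}
  6. append(a, 1)  ⇒  FFF...........  {a→[0, 1, 2]}
  7. create(b)  ⇒  FFFF..........  {a→[0, 1, 2]; b→[3]}
  8. truncate(a, 2)  ⇒  FF.F..........  {a→[0, 1]; b→[3]}
  9. unlink(a)  ⇒  ...F..........  {b→[3]}
  10. unlink(b)  ⇒  ..............  {}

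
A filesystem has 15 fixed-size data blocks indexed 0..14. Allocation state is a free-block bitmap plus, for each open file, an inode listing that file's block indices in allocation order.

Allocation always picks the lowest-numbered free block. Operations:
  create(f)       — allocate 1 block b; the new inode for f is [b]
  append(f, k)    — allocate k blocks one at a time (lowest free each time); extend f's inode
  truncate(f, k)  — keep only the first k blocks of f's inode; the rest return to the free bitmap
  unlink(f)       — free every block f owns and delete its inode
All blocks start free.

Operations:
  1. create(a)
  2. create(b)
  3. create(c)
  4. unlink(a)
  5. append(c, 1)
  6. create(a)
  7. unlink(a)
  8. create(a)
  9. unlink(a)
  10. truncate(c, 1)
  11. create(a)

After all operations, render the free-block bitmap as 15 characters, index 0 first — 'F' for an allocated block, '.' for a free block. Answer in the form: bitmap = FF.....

create(a): bitmap=F.............. | a=[0]
create(b): bitmap=FF............. | a=[0] b=[1]
create(c): bitmap=FFF............ | a=[0] b=[1] c=[2]
unlink(a): bitmap=.FF............ | b=[1] c=[2]
append(c, 1): bitmap=FFF............ | b=[1] c=[2, 0]
create(a): bitmap=FFFF........... | a=[3] b=[1] c=[2, 0]
unlink(a): bitmap=FFF............ | b=[1] c=[2, 0]
create(a): bitmap=FFFF........... | a=[3] b=[1] c=[2, 0]
unlink(a): bitmap=FFF............ | b=[1] c=[2, 0]
truncate(c, 1): bitmap=.FF............ | b=[1] c=[2]
create(a): bitmap=FFF............ | a=[0] b=[1] c=[2]

bitmap = FFF............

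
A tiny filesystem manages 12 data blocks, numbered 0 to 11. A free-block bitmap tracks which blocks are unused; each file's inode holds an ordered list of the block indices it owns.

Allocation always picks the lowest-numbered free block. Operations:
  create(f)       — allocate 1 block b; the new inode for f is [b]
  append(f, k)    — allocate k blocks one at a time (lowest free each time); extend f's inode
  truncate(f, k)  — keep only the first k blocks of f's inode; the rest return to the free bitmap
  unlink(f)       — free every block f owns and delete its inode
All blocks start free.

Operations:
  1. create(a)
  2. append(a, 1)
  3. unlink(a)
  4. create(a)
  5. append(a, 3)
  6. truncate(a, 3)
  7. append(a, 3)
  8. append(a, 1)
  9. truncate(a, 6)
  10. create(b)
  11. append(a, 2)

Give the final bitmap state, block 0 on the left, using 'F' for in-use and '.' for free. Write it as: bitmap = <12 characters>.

bitmap = FFFFFFFFF...

after create(a) → a:[0]  free=[F...........]
after append(a, 1) → a:[0, 1]  free=[FF..........]
after unlink(a) →   free=[............]
after create(a) → a:[0]  free=[F...........]
after append(a, 3) → a:[0, 1, 2, 3]  free=[FFFF........]
after truncate(a, 3) → a:[0, 1, 2]  free=[FFF.........]
after append(a, 3) → a:[0, 1, 2, 3, 4, 5]  free=[FFFFFF......]
after append(a, 1) → a:[0, 1, 2, 3, 4, 5, 6]  free=[FFFFFFF.....]
after truncate(a, 6) → a:[0, 1, 2, 3, 4, 5]  free=[FFFFFF......]
after create(b) → a:[0, 1, 2, 3, 4, 5], b:[6]  free=[FFFFFFF.....]
after append(a, 2) → a:[0, 1, 2, 3, 4, 5, 7, 8], b:[6]  free=[FFFFFFFFF...]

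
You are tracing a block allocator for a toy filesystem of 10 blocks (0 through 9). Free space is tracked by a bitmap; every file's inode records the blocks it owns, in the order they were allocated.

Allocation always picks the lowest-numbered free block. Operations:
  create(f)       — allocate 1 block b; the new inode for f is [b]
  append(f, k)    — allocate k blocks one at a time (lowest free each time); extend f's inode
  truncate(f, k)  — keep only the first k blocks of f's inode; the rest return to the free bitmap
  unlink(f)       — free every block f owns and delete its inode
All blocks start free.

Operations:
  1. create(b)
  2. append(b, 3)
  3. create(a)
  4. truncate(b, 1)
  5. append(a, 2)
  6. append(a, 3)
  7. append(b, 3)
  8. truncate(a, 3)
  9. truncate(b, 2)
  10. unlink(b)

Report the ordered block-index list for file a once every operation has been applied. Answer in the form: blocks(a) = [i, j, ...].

create(b): bitmap=F......... | b=[0]
append(b, 3): bitmap=FFFF...... | b=[0, 1, 2, 3]
create(a): bitmap=FFFFF..... | a=[4] b=[0, 1, 2, 3]
truncate(b, 1): bitmap=F...F..... | a=[4] b=[0]
append(a, 2): bitmap=FFF.F..... | a=[4, 1, 2] b=[0]
append(a, 3): bitmap=FFFFFFF... | a=[4, 1, 2, 3, 5, 6] b=[0]
append(b, 3): bitmap=FFFFFFFFFF | a=[4, 1, 2, 3, 5, 6] b=[0, 7, 8, 9]
truncate(a, 3): bitmap=FFF.F..FFF | a=[4, 1, 2] b=[0, 7, 8, 9]
truncate(b, 2): bitmap=FFF.F..F.. | a=[4, 1, 2] b=[0, 7]
unlink(b): bitmap=.FF.F..... | a=[4, 1, 2]

blocks(a) = [4, 1, 2]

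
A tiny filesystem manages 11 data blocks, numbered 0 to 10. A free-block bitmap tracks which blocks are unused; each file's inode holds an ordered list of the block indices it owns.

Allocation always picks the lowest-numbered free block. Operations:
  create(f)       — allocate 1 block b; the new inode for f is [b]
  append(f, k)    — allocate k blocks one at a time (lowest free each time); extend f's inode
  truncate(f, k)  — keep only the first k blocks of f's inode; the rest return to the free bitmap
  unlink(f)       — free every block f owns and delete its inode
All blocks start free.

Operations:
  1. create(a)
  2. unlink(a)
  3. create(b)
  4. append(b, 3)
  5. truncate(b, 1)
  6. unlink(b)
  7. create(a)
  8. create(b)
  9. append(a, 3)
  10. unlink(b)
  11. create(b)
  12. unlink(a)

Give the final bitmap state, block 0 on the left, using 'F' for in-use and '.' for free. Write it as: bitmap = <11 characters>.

bitmap = .F.........

[1] create(a) — a=0 (map F..........)
[2] unlink(a) —  (map ...........)
[3] create(b) — b=0 (map F..........)
[4] append(b, 3) — b=0,1,2,3 (map FFFF.......)
[5] truncate(b, 1) — b=0 (map F..........)
[6] unlink(b) —  (map ...........)
[7] create(a) — a=0 (map F..........)
[8] create(b) — a=0 b=1 (map FF.........)
[9] append(a, 3) — a=0,2,3,4 b=1 (map FFFFF......)
[10] unlink(b) — a=0,2,3,4 (map F.FFF......)
[11] create(b) — a=0,2,3,4 b=1 (map FFFFF......)
[12] unlink(a) — b=1 (map .F.........)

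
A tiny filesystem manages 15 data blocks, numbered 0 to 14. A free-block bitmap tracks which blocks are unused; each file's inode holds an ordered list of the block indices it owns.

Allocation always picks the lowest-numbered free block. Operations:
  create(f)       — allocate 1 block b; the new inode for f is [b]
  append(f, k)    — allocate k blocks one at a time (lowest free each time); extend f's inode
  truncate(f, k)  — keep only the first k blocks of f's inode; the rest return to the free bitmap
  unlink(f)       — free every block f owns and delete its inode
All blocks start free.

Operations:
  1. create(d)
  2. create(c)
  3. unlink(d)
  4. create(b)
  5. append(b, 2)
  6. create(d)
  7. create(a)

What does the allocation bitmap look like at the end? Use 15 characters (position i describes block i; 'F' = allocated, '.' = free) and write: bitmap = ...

after create(d) → d:[0]  free=[F..............]
after create(c) → c:[1], d:[0]  free=[FF.............]
after unlink(d) → c:[1]  free=[.F.............]
after create(b) → b:[0], c:[1]  free=[FF.............]
after append(b, 2) → b:[0, 2, 3], c:[1]  free=[FFFF...........]
after create(d) → b:[0, 2, 3], c:[1], d:[4]  free=[FFFFF..........]
after create(a) → a:[5], b:[0, 2, 3], c:[1], d:[4]  free=[FFFFFF.........]

bitmap = FFFFFF.........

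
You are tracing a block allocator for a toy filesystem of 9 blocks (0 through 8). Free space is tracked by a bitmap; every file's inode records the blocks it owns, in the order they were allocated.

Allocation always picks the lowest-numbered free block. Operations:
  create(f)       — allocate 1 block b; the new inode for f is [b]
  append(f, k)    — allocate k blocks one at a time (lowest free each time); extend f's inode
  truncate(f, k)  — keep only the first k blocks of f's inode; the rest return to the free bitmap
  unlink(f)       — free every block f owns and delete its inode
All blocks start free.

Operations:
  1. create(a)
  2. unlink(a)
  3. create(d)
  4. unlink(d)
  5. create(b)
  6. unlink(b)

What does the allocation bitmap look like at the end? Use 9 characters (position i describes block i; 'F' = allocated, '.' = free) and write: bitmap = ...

  1. create(a)  ⇒  F........  {a→[0]}
  2. unlink(a)  ⇒  .........  {}
  3. create(d)  ⇒  F........  {d→[0]}
  4. unlink(d)  ⇒  .........  {}
  5. create(b)  ⇒  F........  {b→[0]}
  6. unlink(b)  ⇒  .........  {}

bitmap = .........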